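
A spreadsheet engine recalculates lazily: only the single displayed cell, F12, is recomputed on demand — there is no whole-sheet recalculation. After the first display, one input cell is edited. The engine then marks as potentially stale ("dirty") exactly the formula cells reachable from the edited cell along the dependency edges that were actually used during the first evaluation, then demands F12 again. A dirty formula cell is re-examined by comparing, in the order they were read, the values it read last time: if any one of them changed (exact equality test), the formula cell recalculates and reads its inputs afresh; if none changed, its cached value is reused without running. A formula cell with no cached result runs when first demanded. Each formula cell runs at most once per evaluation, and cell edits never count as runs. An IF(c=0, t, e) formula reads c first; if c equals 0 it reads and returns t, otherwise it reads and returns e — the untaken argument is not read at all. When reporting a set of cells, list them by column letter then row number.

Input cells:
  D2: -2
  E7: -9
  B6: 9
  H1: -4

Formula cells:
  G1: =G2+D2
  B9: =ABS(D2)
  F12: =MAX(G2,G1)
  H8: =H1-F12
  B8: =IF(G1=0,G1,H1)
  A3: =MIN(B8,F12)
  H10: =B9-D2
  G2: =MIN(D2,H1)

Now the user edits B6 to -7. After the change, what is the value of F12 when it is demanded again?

New value of F12: -4.
Key observation: B6 is never demanded by the output, so the edit triggers no recomputation at all.

First evaluation (everything demanded from the output):
  G2 = MIN(-2, -4) = -4
  G1 = -4 + -2 = -6
  F12 = MAX(-4, -6) = -4

Propagation after the edit:
  B6 feeds no computation that the output demands — nothing is marked dirty and nothing runs.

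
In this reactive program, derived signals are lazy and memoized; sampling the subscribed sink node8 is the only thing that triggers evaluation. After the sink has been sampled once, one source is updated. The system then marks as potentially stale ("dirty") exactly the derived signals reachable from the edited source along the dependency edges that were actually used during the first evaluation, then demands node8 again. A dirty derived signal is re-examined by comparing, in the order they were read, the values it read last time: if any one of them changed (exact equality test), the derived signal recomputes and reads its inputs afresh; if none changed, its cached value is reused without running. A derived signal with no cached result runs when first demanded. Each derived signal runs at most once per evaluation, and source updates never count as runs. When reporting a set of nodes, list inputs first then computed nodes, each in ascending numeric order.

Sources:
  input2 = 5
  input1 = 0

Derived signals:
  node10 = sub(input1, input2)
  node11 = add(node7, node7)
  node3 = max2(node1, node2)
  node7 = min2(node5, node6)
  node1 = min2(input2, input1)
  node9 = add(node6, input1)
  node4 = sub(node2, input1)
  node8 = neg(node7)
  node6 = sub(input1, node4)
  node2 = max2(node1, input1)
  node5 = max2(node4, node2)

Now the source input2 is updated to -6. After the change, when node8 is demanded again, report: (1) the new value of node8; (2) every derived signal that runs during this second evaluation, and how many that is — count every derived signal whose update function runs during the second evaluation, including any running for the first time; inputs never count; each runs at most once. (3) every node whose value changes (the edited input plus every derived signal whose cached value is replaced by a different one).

Demanding node8 again yields 0.
2 derived signals run: node1, node2.
The nodes whose values change: input2, node1.
Note the absorption at node2: it re-runs yet its value is the same, leaving the output's value untouched.

First demand of the output computes:
  node1 = min2(5, 0) = 0
  node2 = max2(0, 0) = 0
  node4 = sub(0, 0) = 0
  node5 = max2(0, 0) = 0
  node6 = sub(0, 0) = 0
  node7 = min2(0, 0) = 0
  node8 = neg(0) = 0

After the edit, cleaning proceeds:
  node1: a read changed (input2 5->-6) — executes, giving -6.
  node2: a read changed (node1 0->-6) — executes, giving 0 — identical to its old value.
  node4: dirty, but its reads are unchanged (node2 unchanged, input1 unchanged); cached 0 stands.
  node5: dirty, but its reads are unchanged (node4 unchanged, node2 unchanged); cached 0 stands.
  node6: dirty, but its reads are unchanged (input1 unchanged, node4 unchanged); cached 0 stands.
  node7: dirty, but its reads are unchanged (node5 unchanged, node6 unchanged); cached 0 stands.
  node8: dirty, but its reads are unchanged (node7 unchanged); cached 0 stands.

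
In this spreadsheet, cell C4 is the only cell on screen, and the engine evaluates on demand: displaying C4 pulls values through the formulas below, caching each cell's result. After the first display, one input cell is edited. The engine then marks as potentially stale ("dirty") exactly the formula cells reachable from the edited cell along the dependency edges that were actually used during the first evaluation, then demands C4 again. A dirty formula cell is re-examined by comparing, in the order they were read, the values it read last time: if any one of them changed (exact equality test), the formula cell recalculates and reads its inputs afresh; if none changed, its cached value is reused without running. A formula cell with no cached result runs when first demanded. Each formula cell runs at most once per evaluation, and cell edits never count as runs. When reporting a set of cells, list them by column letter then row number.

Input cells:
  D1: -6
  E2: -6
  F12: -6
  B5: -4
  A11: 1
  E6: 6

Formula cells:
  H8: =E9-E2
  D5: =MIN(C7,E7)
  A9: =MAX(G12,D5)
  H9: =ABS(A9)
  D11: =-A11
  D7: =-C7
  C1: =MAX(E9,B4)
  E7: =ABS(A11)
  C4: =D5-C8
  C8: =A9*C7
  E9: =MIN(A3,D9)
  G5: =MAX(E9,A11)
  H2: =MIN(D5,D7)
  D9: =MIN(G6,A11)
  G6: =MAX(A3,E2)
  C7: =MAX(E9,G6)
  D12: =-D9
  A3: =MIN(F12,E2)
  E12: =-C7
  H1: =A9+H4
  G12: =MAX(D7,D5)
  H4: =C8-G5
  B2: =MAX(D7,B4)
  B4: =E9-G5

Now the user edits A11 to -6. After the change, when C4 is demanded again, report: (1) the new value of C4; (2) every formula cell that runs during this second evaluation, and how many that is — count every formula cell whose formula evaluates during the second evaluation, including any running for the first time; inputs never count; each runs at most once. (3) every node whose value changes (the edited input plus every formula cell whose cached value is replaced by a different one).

Initial pass — values computed on the first demand:
  A3 = MIN(-6, -6) = -6
  E7 = ABS(1) = 1
  G6 = MAX(-6, -6) = -6
  D9 = MIN(-6, 1) = -6
  E9 = MIN(-6, -6) = -6
  C7 = MAX(-6, -6) = -6
  D5 = MIN(-6, 1) = -6
  D7 = -(-6) = 6
  G12 = MAX(6, -6) = 6
  A9 = MAX(6, -6) = 6
  C8 = 6 * -6 = -36
  C4 = -6 - -36 = 30

Second demand — change propagation:
  D9: re-runs because A11 1->-6; new result -6 (unchanged).
  E7: re-runs because A11 1->-6; new result 6.
  E9: re-examined; everything it read last time is the same (A3 unchanged, D9 unchanged) — cache -6 kept, no run.
  C7: re-examined; everything it read last time is the same (E9 unchanged, G6 unchanged) — cache -6 kept, no run.
  D5: re-runs because E7 1->6; new result -6 (unchanged).
  D7: re-examined; everything it read last time is the same (C7 unchanged) — cache 6 kept, no run.
  G12: re-examined; everything it read last time is the same (D7 unchanged, D5 unchanged) — cache 6 kept, no run.
  A9: re-examined; everything it read last time is the same (G12 unchanged, D5 unchanged) — cache 6 kept, no run.
  C8: re-examined; everything it read last time is the same (A9 unchanged, C7 unchanged) — cache -36 kept, no run.
  C4: re-examined; everything it read last time is the same (D5 unchanged, C8 unchanged) — cache 30 kept, no run.

The important point: at E9 every value read last time is unchanged, so the dirty flag clears without a run.

C4 now evaluates to 30.
Run set: D5, D9, E7 (3 run).
Changed values: A11, E7.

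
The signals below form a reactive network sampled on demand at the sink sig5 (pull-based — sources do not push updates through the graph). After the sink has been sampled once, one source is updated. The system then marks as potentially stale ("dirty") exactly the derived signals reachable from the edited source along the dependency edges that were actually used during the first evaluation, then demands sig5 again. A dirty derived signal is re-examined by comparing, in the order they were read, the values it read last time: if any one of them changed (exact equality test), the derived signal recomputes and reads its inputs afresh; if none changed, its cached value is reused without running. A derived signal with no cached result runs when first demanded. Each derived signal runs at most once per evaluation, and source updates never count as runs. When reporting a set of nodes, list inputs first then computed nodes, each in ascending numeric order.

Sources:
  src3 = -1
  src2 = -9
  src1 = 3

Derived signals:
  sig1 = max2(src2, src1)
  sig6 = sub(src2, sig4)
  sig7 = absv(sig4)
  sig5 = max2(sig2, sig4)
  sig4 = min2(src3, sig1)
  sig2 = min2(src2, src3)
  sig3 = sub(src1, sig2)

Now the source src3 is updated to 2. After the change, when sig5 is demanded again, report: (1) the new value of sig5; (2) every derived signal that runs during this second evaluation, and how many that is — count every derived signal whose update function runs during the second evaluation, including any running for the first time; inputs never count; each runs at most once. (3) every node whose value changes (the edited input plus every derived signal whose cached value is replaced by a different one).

sig5 now evaluates to 2.
Run set: sig2, sig4, sig5 (3 run).
Changed values: src3, sig4, sig5.

Initial pass — values computed on the first demand:
  sig1 = max2(-9, 3) = 3
  sig2 = min2(-9, -1) = -9
  sig4 = min2(-1, 3) = -1
  sig5 = max2(-9, -1) = -1

Second demand — change propagation:
  sig2: re-runs because src3 -1->2; new result -9 (unchanged).
  sig4: re-runs because src3 -1->2; new result 2.
  sig5: re-runs because sig4 -1->2; new result 2.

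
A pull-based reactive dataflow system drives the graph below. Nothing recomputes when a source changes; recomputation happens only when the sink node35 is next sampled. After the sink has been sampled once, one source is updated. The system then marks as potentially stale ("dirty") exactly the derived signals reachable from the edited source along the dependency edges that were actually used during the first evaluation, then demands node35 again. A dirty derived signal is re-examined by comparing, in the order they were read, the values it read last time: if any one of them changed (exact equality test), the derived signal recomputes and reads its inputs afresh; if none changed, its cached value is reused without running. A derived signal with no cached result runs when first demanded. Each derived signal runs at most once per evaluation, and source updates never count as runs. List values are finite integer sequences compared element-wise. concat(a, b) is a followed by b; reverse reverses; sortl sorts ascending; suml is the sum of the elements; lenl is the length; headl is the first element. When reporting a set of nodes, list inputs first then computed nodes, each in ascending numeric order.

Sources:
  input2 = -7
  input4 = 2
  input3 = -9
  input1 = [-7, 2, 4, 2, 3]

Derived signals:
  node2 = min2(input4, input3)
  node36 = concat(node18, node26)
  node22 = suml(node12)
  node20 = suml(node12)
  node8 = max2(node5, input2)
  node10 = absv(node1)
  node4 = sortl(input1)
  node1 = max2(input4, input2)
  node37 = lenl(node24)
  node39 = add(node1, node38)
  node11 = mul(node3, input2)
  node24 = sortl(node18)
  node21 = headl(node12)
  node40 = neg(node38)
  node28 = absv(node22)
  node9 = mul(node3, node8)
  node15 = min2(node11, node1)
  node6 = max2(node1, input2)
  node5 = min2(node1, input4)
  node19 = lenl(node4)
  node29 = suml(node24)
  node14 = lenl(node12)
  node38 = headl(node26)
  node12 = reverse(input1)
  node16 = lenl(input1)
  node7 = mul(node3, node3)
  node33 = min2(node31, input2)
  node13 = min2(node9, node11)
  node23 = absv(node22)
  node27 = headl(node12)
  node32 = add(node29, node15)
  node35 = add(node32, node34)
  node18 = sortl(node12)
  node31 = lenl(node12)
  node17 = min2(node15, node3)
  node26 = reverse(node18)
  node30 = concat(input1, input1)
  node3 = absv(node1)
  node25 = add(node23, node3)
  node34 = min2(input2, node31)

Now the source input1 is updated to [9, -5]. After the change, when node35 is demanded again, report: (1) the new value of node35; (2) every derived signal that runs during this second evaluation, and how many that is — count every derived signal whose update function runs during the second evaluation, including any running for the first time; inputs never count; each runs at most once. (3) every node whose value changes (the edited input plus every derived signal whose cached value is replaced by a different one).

First evaluation (everything demanded from the output):
  node1 = max2(2, -7) = 2
  node3 = absv(2) = 2
  node11 = mul(2, -7) = -14
  node12 = reverse([-7, 2, 4, 2, 3]) = [3, 2, 4, 2, -7]
  node15 = min2(-14, 2) = -14
  node18 = sortl([3, 2, 4, 2, -7]) = [-7, 2, 2, 3, 4]
  node24 = sortl([-7, 2, 2, 3, 4]) = [-7, 2, 2, 3, 4]
  node29 = suml([-7, 2, 2, 3, 4]) = 4
  node31 = lenl([3, 2, 4, 2, -7]) = 5
  node32 = add(4, -14) = -10
  node34 = min2(-7, 5) = -7
  node35 = add(-10, -7) = -17

Propagation after the edit:
  node12: runs — input1 [-7, 2, 4, 2, 3]->[9, -5]; result [-5, 9].
  node18: runs — node12 [3, 2, 4, 2, -7]->[-5, 9]; result [-5, 9].
  node24: runs — node18 [-7, 2, 2, 3, 4]->[-5, 9]; result [-5, 9].
  node29: runs — node24 [-7, 2, 2, 3, 4]->[-5, 9]; result 4 (same value as before).
  node31: runs — node12 [3, 2, 4, 2, -7]->[-5, 9]; result 2.
  node32: checked — values it read are unchanged (node29 unchanged, node15 unchanged); reused cached -10 without running.
  node34: runs — node31 5->2; result -7 (same value as before).
  node35: checked — values it read are unchanged (node32 unchanged, node34 unchanged); reused cached -17 without running.

Key observation: the cutoff stops propagation at node32 — its inputs' values are unchanged, so it reuses its cache.

New value of node35: -17.
Derived signals that run: node12, node18, node24, node29, node31, node34 — 6 in total.
Values that change: input1, node12, node18, node24, node31.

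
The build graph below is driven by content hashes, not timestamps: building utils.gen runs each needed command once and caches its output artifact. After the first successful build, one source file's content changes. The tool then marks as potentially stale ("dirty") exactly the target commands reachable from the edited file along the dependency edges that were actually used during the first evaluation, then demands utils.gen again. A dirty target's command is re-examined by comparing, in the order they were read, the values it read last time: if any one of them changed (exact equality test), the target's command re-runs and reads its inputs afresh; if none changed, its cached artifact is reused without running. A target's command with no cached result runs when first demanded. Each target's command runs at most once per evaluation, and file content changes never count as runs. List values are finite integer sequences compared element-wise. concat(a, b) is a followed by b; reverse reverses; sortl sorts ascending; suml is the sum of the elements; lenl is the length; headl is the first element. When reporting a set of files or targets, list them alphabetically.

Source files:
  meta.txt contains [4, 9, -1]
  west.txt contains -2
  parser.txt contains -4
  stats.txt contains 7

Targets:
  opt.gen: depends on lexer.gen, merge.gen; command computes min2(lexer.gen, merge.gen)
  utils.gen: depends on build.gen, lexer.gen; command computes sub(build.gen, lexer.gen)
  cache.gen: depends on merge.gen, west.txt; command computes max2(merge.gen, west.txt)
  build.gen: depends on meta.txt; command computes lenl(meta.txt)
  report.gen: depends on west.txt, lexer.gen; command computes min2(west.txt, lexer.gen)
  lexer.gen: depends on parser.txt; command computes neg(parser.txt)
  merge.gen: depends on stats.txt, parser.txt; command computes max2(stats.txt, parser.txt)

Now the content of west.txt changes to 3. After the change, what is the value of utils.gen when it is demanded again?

Initial pass — values computed on the first demand:
  build.gen = lenl([4, 9, -1]) = 3
  lexer.gen = neg(-4) = 4
  utils.gen = sub(3, 4) = -1

Second demand — change propagation:
  no demanded computation ever read west.txt, so the edit dirties nothing and nothing runs.

The important point: nothing the output needs ever reads west.txt, so the edit is invisible to it.

utils.gen now evaluates to -1.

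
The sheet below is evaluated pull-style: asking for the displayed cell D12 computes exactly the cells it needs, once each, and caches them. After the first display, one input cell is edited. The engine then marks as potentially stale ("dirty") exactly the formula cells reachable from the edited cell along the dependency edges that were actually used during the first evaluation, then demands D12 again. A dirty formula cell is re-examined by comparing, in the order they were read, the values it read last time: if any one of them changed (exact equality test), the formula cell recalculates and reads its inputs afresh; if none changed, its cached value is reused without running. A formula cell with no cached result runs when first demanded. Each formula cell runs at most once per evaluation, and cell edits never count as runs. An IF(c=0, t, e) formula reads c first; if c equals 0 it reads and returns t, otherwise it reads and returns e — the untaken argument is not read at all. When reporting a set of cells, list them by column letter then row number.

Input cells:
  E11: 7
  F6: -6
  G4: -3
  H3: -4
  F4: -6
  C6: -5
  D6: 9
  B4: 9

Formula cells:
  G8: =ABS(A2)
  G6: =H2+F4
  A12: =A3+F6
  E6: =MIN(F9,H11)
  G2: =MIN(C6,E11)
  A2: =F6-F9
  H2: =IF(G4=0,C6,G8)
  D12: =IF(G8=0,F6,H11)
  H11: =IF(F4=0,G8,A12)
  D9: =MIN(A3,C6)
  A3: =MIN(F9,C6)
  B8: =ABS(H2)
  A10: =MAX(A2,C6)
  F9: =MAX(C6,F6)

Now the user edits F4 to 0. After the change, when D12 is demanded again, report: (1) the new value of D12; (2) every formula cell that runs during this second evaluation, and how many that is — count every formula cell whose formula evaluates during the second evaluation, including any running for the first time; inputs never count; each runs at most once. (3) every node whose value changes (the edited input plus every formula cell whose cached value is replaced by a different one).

First demand of the output computes:
  F9 = MAX(-5, -6) = -5
  A2 = -6 - -5 = -1
  A3 = MIN(-5, -5) = -5
  A12 = -5 + -6 = -11
  G8 = ABS(-1) = 1
  H11 = IF(F4=0: F4=-6 -> else branch A12) = -11
  D12 = IF(G8=0: G8=1 -> else branch H11) = -11

After the edit, cleaning proceeds:
  H11: a read changed (F4 -6->0) — executes, giving 1.
  D12: a read changed (H11 -11->1) — executes, giving 1.

Demanding D12 again yields 1.
2 formula cells run: D12, H11.
The nodes whose values change: D12, F4, H11.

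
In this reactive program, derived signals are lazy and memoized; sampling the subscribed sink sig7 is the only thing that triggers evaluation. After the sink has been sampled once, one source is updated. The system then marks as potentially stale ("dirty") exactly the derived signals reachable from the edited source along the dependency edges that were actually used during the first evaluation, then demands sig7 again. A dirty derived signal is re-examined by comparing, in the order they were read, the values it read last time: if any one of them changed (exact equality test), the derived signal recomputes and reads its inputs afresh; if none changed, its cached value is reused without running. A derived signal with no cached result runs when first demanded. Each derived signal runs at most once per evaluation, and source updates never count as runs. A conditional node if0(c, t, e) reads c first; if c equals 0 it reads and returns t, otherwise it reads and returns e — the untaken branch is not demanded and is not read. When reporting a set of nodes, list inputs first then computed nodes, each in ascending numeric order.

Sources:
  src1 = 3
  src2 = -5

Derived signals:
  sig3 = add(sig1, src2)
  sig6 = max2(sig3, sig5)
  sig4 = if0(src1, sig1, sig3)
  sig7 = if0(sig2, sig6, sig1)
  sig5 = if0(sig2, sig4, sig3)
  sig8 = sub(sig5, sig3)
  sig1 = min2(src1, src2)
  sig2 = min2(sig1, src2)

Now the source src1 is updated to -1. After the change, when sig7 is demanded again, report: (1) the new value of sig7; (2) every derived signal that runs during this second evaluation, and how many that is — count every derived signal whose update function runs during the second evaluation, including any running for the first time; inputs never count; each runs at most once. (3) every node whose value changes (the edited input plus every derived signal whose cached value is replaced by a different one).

First demand of the output computes:
  sig1 = min2(3, -5) = -5
  sig2 = min2(-5, -5) = -5
  sig7 = if0(sig2=-5 -> else branch sig1) = -5

After the edit, cleaning proceeds:
  sig1: a read changed (src1 3->-1) — executes, giving -5 — identical to its old value.
  sig2: dirty, but its reads are unchanged (sig1 unchanged, src2 unchanged); cached -5 stands.
  sig7: dirty, but its reads are unchanged (sig2 unchanged, sig1 unchanged); cached -5 stands.

Note the absorption at sig1: it re-runs yet its value is the same, leaving the output's value untouched.

Demanding sig7 again yields -5.
1 derived signals run: sig1.
The nodes whose values change: src1.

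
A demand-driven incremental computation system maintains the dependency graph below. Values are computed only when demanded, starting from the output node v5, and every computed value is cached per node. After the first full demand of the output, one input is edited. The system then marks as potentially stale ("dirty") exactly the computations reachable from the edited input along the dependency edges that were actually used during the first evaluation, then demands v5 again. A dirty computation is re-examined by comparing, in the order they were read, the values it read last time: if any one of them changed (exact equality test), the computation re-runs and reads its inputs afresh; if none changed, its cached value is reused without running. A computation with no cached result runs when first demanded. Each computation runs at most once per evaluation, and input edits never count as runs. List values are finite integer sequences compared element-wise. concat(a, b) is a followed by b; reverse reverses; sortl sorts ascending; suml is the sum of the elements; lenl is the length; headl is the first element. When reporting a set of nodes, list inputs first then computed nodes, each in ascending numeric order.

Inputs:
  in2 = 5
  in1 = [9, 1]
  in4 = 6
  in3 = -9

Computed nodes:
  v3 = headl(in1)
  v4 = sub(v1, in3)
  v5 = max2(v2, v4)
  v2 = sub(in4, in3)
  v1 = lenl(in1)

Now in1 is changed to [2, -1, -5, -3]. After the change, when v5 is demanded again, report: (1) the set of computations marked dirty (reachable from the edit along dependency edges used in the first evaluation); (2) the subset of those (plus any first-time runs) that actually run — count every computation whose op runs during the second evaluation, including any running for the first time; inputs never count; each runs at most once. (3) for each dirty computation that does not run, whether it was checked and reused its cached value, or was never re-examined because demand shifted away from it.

Marked dirty: v1, v4, v5.
Computations that run: v1, v4, v5 — 3 in total.
Every dirty computation ran.

First evaluation (everything demanded from the output):
  v1 = lenl([9, 1]) = 2
  v2 = sub(6, -9) = 15
  v4 = sub(2, -9) = 11
  v5 = max2(15, 11) = 15

Propagation after the edit:
  v1: runs — in1 [9, 1]->[2, -1, -5, -3]; result 4.
  v4: runs — v1 2->4; result 13.
  v5: runs — v4 11->13; result 15 (same value as before).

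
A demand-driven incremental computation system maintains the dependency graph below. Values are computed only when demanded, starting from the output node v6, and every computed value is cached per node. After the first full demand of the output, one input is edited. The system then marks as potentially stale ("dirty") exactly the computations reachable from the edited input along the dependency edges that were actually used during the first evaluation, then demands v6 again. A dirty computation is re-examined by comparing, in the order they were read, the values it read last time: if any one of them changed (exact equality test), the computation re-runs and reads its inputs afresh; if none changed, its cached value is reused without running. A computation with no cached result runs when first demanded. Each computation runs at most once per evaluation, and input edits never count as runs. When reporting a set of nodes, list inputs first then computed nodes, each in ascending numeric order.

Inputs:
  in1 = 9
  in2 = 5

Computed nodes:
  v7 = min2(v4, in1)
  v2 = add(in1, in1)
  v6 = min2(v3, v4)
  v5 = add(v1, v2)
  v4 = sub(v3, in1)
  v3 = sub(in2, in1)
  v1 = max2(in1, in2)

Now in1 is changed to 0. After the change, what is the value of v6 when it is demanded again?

First evaluation (everything demanded from the output):
  v3 = sub(5, 9) = -4
  v4 = sub(-4, 9) = -13
  v6 = min2(-4, -13) = -13

Propagation after the edit:
  v3: runs — in1 9->0; result 5.
  v4: runs — v3 -4->5; in1 9->0; result 5.
  v6: runs — v3 -4->5; v4 -13->5; result 5.

New value of v6: 5.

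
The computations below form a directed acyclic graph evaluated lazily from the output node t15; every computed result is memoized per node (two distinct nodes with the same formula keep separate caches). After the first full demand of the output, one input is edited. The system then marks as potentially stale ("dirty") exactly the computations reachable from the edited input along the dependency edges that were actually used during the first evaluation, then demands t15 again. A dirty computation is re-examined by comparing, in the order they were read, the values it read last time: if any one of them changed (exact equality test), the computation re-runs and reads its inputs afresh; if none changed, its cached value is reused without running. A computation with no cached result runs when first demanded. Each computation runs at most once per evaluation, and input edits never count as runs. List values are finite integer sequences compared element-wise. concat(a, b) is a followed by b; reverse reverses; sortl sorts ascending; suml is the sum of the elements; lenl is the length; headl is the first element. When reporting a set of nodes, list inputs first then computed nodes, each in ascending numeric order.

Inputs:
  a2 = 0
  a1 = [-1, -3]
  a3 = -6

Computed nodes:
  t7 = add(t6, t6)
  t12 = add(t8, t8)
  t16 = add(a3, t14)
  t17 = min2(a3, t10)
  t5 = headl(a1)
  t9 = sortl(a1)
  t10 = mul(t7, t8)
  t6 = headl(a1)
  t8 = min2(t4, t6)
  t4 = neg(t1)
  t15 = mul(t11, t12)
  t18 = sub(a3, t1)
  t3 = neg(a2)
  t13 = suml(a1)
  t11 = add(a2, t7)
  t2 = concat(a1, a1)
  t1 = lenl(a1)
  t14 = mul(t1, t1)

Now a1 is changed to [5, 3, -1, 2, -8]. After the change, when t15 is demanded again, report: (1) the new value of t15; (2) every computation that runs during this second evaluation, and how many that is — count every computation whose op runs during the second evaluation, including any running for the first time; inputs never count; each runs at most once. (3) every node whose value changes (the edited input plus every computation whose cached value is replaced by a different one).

First demand of the output computes:
  t1 = lenl([-1, -3]) = 2
  t4 = neg(2) = -2
  t6 = headl([-1, -3]) = -1
  t7 = add(-1, -1) = -2
  t8 = min2(-2, -1) = -2
  t11 = add(0, -2) = -2
  t12 = add(-2, -2) = -4
  t15 = mul(-2, -4) = 8

After the edit, cleaning proceeds:
  t1: a read changed (a1 [-1, -3]->[5, 3, -1, 2, -8]) — executes, giving 5.
  t4: a read changed (t1 2->5) — executes, giving -5.
  t6: a read changed (a1 [-1, -3]->[5, 3, -1, 2, -8]) — executes, giving 5.
  t7: a read changed (t6 -1->5; t6 -1->5) — executes, giving 10.
  t8: a read changed (t4 -2->-5; t6 -1->5) — executes, giving -5.
  t11: a read changed (t7 -2->10) — executes, giving 10.
  t12: a read changed (t8 -2->-5; t8 -2->-5) — executes, giving -10.
  t15: a read changed (t11 -2->10; t12 -4->-10) — executes, giving -100.

Demanding t15 again yields -100.
8 computations run: t1, t4, t6, t7, t8, t11, t12, t15.
The nodes whose values change: a1, t1, t4, t6, t7, t8, t11, t12, t15.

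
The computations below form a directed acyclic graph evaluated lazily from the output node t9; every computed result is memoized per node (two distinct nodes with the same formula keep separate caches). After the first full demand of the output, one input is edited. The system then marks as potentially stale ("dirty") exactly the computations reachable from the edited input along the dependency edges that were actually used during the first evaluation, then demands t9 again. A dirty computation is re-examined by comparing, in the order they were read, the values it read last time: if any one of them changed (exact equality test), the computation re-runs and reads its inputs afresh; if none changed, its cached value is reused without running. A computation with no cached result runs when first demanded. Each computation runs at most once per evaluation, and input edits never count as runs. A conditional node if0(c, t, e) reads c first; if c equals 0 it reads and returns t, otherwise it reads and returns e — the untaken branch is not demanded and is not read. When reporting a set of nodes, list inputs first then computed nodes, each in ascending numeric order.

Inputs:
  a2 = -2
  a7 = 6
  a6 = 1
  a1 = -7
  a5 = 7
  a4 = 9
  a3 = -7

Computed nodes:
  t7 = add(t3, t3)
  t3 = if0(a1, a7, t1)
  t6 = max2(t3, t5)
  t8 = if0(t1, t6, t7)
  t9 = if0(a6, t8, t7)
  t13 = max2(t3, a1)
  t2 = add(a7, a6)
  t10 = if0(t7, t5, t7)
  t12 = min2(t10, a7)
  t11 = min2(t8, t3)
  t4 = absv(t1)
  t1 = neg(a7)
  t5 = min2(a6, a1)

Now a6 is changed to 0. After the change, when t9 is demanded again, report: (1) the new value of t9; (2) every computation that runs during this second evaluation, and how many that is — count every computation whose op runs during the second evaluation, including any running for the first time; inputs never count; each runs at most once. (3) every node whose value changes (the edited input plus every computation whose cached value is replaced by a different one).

First demand of the output computes:
  t1 = neg(6) = -6
  t3 = if0(a1=-7 -> else branch t1) = -6
  t7 = add(-6, -6) = -12
  t9 = if0(a6=1 -> else branch t7) = -12

After the edit, cleaning proceeds:
  t8: had never run; runs now, result -12.
  t9: a read changed (a6 1->0) — executes, giving -12 — identical to its old value.

Note the branch switch — t8 had no cache and runs now for the first time.

Demanding t9 again yields -12.
2 computations run: t8, t9.
The nodes whose values change: a6.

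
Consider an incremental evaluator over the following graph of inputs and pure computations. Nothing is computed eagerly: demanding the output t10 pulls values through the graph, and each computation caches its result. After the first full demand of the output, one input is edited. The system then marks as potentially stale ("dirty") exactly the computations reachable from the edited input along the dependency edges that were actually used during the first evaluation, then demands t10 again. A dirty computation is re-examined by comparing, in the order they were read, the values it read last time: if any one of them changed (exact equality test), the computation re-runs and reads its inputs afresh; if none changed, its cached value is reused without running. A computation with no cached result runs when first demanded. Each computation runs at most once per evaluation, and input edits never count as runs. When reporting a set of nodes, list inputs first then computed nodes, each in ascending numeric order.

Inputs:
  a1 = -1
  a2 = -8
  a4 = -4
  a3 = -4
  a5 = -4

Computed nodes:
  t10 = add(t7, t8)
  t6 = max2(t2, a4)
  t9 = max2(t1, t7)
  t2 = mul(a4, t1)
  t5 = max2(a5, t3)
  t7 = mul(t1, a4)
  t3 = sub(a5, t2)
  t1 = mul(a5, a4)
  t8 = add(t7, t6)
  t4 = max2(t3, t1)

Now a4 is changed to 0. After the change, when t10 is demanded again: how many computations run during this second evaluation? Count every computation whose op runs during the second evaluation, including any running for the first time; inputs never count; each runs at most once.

Run set: t1, t2, t6, t7, t8, t10 (6 run).

Initial pass — values computed on the first demand:
  t1 = mul(-4, -4) = 16
  t2 = mul(-4, 16) = -64
  t6 = max2(-64, -4) = -4
  t7 = mul(16, -4) = -64
  t8 = add(-64, -4) = -68
  t10 = add(-64, -68) = -132

Second demand — change propagation:
  t1: re-runs because a4 -4->0; new result 0.
  t2: re-runs because a4 -4->0; t1 16->0; new result 0.
  t6: re-runs because t2 -64->0; a4 -4->0; new result 0.
  t7: re-runs because t1 16->0; a4 -4->0; new result 0.
  t8: re-runs because t7 -64->0; t6 -4->0; new result 0.
  t10: re-runs because t7 -64->0; t8 -68->0; new result 0.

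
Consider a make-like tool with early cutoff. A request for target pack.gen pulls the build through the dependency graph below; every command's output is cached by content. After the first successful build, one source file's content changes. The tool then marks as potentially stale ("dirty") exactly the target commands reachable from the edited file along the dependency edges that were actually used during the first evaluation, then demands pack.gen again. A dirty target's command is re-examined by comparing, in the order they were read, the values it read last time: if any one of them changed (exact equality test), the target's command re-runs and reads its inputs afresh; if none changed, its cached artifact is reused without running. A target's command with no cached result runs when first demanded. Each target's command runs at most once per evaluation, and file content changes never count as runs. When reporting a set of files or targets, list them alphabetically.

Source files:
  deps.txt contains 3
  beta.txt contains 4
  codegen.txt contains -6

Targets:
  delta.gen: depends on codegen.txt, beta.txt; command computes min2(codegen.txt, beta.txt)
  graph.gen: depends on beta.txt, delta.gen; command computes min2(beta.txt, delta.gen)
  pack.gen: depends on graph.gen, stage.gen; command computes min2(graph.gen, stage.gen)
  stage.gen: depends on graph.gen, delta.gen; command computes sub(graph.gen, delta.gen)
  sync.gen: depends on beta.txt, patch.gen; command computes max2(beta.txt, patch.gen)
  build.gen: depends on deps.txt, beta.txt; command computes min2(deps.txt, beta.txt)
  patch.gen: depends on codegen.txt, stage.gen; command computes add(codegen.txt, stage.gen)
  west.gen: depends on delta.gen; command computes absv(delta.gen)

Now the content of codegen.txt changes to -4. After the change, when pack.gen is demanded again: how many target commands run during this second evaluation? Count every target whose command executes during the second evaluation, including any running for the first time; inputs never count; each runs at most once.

First demand of the output computes:
  delta.gen = min2(-6, 4) = -6
  graph.gen = min2(4, -6) = -6
  stage.gen = sub(-6, -6) = 0
  pack.gen = min2(-6, 0) = -6

After the edit, cleaning proceeds:
  delta.gen: a read changed (codegen.txt -6->-4) — executes, giving -4.
  graph.gen: a read changed (delta.gen -6->-4) — executes, giving -4.
  stage.gen: a read changed (graph.gen -6->-4; delta.gen -6->-4) — executes, giving 0 — identical to its old value.
  pack.gen: a read changed (graph.gen -6->-4) — executes, giving -4.

4 target commands run: delta.gen, graph.gen, pack.gen, stage.gen.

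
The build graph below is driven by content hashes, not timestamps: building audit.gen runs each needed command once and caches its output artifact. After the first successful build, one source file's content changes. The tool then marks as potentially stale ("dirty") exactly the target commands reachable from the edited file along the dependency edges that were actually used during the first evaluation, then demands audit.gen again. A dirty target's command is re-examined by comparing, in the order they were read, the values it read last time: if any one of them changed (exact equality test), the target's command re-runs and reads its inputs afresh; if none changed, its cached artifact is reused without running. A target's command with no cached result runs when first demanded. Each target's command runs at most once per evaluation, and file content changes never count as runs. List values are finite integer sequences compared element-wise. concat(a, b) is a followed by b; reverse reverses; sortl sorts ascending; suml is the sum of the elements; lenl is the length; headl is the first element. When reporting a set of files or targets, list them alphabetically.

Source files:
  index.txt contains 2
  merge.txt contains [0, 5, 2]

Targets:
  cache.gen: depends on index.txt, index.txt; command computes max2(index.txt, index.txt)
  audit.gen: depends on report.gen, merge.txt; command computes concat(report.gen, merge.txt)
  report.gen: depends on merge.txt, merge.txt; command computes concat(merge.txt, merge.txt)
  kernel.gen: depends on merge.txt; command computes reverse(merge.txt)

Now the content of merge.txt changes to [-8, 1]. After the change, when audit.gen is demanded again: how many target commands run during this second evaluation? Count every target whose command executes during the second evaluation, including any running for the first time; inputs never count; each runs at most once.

Run set: audit.gen, report.gen (2 run).

Initial pass — values computed on the first demand:
  report.gen = concat([0, 5, 2], [0, 5, 2]) = [0, 5, 2, 0, 5, 2]
  audit.gen = concat([0, 5, 2, 0, 5, 2], [0, 5, 2]) = [0, 5, 2, 0, 5, 2, 0, 5, 2]

Second demand — change propagation:
  report.gen: re-runs because merge.txt [0, 5, 2]->[-8, 1]; merge.txt [0, 5, 2]->[-8, 1]; new result [-8, 1, -8, 1].
  audit.gen: re-runs because report.gen [0, 5, 2, 0, 5, 2]->[-8, 1, -8, 1]; merge.txt [0, 5, 2]->[-8, 1]; new result [-8, 1, -8, 1, -8, 1].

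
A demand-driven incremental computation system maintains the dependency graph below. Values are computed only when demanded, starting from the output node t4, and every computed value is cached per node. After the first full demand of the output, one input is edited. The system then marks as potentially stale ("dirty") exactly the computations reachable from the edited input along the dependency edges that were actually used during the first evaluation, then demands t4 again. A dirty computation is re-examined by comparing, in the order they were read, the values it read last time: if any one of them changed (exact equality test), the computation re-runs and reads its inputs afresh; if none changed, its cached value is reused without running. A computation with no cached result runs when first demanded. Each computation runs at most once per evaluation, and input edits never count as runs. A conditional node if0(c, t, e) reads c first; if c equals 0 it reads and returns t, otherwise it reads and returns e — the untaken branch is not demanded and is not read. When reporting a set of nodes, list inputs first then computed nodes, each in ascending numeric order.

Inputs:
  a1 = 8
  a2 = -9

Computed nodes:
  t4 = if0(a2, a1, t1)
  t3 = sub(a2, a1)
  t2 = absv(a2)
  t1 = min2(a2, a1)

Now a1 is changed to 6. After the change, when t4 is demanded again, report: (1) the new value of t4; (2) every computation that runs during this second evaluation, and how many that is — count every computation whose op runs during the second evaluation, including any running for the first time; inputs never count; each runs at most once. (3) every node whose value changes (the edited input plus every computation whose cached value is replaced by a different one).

First evaluation (everything demanded from the output):
  t1 = min2(-9, 8) = -9
  t4 = if0(a2=-9 -> else branch t1) = -9

Propagation after the edit:
  t1: runs — a1 8->6; result -9 (same value as before).
  t4: checked — values it read are unchanged (a2 unchanged, t1 unchanged); reused cached -9 without running.

Key observation: the change is absorbed at t1 — it re-runs but produces the same value, and the output's value is unchanged.

New value of t4: -9.
Computations that run: t1 — 1 in total.
Values that change: a1.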